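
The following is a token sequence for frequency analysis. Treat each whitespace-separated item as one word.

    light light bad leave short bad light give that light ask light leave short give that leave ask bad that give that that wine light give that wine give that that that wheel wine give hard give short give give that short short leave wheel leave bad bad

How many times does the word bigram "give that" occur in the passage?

Scanning the 47 overlapping bigram windows for "give that":
  position 8–9: give that
  position 15–16: give that
  position 21–22: give that
  position 26–27: give that
  position 29–30: give that
  position 40–41: give that

6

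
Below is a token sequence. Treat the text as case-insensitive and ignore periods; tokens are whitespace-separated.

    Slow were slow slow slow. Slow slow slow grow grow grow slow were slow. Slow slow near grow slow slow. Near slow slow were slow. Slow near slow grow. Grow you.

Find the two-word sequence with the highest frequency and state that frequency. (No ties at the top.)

Bigram frequencies (highest first):
  slow slow: 10
  slow were: 3
  were slow: 3
  grow grow: 3
  slow near: 3
  slow grow: 2
  … (4 more, each ≤ 2)

"slow slow", 10 times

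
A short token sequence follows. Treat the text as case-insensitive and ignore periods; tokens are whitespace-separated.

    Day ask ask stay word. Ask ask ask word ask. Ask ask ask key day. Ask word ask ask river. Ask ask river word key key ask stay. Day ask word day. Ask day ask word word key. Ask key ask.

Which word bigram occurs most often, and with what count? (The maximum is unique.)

Bigram frequencies (highest first):
  ask ask: 8
  day ask: 5
  ask word: 4
  word ask: 3
  key ask: 3
  ask stay: 2
  … (12 more, each ≤ 2)

"ask ask", 8 times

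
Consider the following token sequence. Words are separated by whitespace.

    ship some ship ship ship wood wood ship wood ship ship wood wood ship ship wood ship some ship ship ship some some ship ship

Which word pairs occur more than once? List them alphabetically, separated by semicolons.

Bigram counts meeting the condition (more than once):
  ship ship: 7
  ship some: 3
  ship wood: 4
  some ship: 3
  wood ship: 4
  wood wood: 2

ship ship; ship some; ship wood; some ship; wood ship; wood wood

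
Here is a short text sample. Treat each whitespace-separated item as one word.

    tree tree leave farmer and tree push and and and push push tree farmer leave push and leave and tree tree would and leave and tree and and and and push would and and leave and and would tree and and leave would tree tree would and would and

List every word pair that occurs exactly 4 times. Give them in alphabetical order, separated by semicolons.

Bigram counts meeting the condition (exactly 4 times):
  and leave: 4
  would and: 4

and leave; would and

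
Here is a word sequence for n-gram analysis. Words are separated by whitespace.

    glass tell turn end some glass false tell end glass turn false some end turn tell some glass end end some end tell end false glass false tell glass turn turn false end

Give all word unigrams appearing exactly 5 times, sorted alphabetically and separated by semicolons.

Unigram counts meeting the condition (exactly 5 times):
  false: 5
  tell: 5
  turn: 5

false; tell; turn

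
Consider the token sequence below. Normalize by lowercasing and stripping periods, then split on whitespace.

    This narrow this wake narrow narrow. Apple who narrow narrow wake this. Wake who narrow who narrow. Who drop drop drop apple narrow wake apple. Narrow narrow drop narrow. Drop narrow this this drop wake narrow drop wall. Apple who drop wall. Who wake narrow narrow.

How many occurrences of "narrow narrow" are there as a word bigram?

Scanning the 45 overlapping bigram windows for "narrow narrow":
  position 5–6: narrow narrow
  position 9–10: narrow narrow
  position 26–27: narrow narrow
  position 45–46: narrow narrow

4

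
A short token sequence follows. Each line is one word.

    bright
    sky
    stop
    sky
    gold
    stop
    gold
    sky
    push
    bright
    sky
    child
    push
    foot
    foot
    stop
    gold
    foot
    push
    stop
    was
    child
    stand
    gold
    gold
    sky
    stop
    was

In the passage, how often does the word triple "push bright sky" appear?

1

Scanning the 26 overlapping trigram windows for "push bright sky":
  position 9–11: push bright sky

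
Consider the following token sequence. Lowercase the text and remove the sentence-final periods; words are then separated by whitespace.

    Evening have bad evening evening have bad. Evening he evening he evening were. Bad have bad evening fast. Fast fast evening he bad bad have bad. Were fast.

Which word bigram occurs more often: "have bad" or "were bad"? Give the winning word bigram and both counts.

"have bad": 4 occurrences
"were bad": 1 occurrence

"have bad" (4 vs 1)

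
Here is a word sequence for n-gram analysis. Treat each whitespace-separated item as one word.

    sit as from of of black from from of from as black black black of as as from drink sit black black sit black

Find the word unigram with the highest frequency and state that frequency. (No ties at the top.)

"black", 7 times

Unigram frequencies (highest first):
  black: 7
  from: 5
  as: 4
  of: 4
  sit: 3
  drink: 1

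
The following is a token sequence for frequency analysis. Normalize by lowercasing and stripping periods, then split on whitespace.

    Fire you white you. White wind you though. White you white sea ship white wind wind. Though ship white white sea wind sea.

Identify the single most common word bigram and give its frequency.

Bigram frequencies (highest first):
  you white: 3
  white you: 2
  white wind: 2
  white sea: 2
  ship white: 2
  fire you: 1
  … (10 more, each ≤ 1)

"you white", 3 times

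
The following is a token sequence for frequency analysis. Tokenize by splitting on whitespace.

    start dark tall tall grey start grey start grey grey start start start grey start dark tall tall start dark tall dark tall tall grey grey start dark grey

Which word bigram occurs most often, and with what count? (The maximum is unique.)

"grey start", 5 times

Bigram frequencies (highest first):
  grey start: 5
  start dark: 4
  dark tall: 4
  tall tall: 3
  start grey: 3
  tall grey: 2
  … (5 more, each ≤ 2)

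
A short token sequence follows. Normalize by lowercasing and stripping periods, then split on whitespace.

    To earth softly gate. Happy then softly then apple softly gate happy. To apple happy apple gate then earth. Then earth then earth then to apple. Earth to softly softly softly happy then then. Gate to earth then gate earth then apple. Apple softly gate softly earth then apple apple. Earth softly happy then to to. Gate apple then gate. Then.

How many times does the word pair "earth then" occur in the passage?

6

Scanning the 60 overlapping bigram windows for "earth then":
  position 19–20: earth then
  position 21–22: earth then
  position 23–24: earth then
  position 37–38: earth then
  position 40–41: earth then
  position 47–48: earth then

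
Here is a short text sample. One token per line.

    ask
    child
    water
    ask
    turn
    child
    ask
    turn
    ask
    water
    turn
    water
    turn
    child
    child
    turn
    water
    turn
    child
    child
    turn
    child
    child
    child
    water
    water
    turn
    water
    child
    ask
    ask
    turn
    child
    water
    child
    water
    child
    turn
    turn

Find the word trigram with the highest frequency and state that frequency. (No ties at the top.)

Trigram frequencies (highest first):
  turn child child: 3
  ask turn child: 2
  water turn water: 2
  turn water turn: 2
  water turn child: 2
  child child turn: 2
  … (23 more, each ≤ 2)

"turn child child", 3 times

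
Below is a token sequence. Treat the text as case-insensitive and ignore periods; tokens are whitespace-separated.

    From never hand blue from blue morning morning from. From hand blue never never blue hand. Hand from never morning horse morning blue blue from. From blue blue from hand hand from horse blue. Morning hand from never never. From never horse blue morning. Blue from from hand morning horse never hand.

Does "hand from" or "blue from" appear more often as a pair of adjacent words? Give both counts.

"hand from": 3 occurrences
"blue from": 4 occurrences

"blue from" (4 vs 3)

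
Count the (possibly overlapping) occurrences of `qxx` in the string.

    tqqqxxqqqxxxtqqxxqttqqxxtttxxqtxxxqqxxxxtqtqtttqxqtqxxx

Sliding a length-3 window over the 55 characters (53 positions):
  position 4–6: qxx
  position 9–11: qxx
  position 15–17: qxx
  position 22–24: qxx
  position 36–38: qxx
  position 52–54: qxx

6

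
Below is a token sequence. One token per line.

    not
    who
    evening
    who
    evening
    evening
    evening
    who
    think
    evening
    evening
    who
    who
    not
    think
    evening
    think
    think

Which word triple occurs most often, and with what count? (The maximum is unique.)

"evening evening who", 2 times

Trigram frequencies (highest first):
  evening evening who: 2
  not who evening: 1
  who evening who: 1
  evening who evening: 1
  who evening evening: 1
  evening evening evening: 1
  … (9 more, each ≤ 1)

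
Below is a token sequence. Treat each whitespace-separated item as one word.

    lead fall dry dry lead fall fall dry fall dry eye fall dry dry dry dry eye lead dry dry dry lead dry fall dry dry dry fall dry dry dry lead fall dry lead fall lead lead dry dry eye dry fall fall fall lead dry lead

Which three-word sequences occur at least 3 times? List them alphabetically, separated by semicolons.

dry dry dry; dry dry lead; dry fall dry; dry lead fall; fall dry dry

Trigram counts meeting the condition (at least 3 times):
  dry dry dry: 5
  dry dry lead: 3
  dry fall dry: 3
  dry lead fall: 3
  fall dry dry: 4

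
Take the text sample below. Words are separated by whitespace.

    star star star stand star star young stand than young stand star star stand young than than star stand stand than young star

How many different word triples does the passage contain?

23 tokens → 21 trigram windows in total.
Repeated trigrams (each contributes count−1 duplicates):
  stand star star: 2
  stand than young: 2
  star star stand: 2
3 duplicate windows → 21 − 3 = 18 distinct.

18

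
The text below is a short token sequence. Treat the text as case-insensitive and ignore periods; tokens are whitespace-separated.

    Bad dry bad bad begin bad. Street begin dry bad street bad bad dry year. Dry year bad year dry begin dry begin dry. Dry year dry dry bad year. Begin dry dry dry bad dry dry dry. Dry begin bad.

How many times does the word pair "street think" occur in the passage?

Scanning the 40 overlapping bigram windows for "street think":
  (none found)

0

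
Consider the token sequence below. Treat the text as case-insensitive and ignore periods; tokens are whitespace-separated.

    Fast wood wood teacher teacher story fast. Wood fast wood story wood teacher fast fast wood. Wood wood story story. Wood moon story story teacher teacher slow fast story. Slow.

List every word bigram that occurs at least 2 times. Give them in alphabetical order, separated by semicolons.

Bigram counts meeting the condition (at least 2 times):
  fast wood: 4
  story story: 2
  story wood: 2
  teacher teacher: 2
  wood story: 2
  wood teacher: 2
  wood wood: 3

fast wood; story story; story wood; teacher teacher; wood story; wood teacher; wood wood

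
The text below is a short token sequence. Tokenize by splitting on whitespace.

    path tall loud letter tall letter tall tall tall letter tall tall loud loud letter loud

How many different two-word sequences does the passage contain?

16 tokens → 15 bigram windows in total.
Repeated bigrams (each contributes count−1 duplicates):
  letter tall: 3
  tall tall: 3
  loud letter: 2
  tall letter: 2
  tall loud: 2
7 duplicate windows → 15 − 7 = 8 distinct.

8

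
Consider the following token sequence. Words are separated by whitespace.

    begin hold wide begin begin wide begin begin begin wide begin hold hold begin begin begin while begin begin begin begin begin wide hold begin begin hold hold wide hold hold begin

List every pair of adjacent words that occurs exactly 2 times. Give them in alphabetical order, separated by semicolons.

Bigram counts meeting the condition (exactly 2 times):
  hold wide: 2
  wide hold: 2

hold wide; wide hold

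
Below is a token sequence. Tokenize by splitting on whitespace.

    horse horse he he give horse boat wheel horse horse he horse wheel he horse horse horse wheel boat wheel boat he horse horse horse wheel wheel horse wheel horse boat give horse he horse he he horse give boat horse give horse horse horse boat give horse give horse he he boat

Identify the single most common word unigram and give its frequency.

Unigram frequencies (highest first):
  horse: 23
  he: 10
  boat: 7
  wheel: 7
  give: 6

"horse", 23 times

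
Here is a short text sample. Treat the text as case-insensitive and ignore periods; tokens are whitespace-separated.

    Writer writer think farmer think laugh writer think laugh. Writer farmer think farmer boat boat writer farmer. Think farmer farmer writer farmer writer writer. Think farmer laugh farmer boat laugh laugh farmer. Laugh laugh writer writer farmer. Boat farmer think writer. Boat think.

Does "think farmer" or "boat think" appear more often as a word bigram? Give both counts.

"think farmer" (4 vs 1)

"think farmer": 4 occurrences
"boat think": 1 occurrence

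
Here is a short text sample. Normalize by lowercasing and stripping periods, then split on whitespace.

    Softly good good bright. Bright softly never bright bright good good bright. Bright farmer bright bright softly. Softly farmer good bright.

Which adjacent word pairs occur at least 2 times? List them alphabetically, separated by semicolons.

bright bright; bright softly; good bright; good good

Bigram counts meeting the condition (at least 2 times):
  bright bright: 4
  bright softly: 2
  good bright: 3
  good good: 2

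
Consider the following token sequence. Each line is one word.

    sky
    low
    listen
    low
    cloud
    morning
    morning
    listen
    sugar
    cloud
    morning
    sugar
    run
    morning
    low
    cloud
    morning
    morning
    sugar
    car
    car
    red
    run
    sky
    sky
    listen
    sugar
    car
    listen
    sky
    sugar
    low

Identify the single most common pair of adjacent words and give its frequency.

Bigram frequencies (highest first):
  cloud morning: 3
  low cloud: 2
  morning morning: 2
  listen sugar: 2
  morning sugar: 2
  sugar car: 2
  … (18 more, each ≤ 1)

"cloud morning", 3 times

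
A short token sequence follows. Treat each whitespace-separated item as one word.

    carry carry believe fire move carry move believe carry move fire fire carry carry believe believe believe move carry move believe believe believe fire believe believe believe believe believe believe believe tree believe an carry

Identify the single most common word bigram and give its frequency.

Bigram frequencies (highest first):
  believe believe: 10
  carry move: 3
  carry carry: 2
  carry believe: 2
  believe fire: 2
  move carry: 2
  … (12 more, each ≤ 2)

"believe believe", 10 times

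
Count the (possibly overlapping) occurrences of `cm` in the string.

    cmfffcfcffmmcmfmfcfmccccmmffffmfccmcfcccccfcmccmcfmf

Sliding a length-2 window over the 52 characters (51 positions):
  position 1–2: cm
  position 13–14: cm
  position 24–25: cm
  position 34–35: cm
  position 44–45: cm
  position 47–48: cm

6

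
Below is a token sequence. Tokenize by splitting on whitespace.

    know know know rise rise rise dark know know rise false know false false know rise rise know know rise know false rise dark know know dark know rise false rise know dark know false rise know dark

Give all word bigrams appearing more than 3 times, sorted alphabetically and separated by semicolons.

dark know; know know; know rise; rise know

Bigram counts meeting the condition (more than 3 times):
  dark know: 4
  know know: 5
  know rise: 5
  rise know: 4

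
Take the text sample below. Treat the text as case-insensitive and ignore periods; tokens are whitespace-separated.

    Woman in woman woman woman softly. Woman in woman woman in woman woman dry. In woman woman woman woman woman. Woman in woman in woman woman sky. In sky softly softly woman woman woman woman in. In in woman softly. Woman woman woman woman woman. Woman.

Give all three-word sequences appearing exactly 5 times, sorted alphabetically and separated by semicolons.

Trigram counts meeting the condition (exactly 5 times):
  in woman woman: 5
  woman in woman: 5

in woman woman; woman in woman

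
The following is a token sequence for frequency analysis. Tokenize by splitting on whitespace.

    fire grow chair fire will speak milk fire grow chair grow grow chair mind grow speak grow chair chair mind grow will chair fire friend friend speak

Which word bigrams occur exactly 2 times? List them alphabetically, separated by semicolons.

Bigram counts meeting the condition (exactly 2 times):
  chair fire: 2
  chair mind: 2
  fire grow: 2
  mind grow: 2

chair fire; chair mind; fire grow; mind grow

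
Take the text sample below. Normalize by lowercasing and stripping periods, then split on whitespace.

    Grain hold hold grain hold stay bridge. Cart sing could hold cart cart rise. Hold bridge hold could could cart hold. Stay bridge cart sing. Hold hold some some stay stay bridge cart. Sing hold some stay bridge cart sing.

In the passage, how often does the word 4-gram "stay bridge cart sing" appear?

Scanning the 37 overlapping 4-gram windows for "stay bridge cart sing":
  position 6–9: stay bridge cart sing
  position 22–25: stay bridge cart sing
  position 31–34: stay bridge cart sing
  position 37–40: stay bridge cart sing

4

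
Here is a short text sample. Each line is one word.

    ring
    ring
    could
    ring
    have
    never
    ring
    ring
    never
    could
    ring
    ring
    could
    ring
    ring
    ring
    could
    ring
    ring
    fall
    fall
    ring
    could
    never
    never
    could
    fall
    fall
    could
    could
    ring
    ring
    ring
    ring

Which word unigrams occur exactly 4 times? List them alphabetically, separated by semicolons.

Unigram counts meeting the condition (exactly 4 times):
  fall: 4
  never: 4

fall; never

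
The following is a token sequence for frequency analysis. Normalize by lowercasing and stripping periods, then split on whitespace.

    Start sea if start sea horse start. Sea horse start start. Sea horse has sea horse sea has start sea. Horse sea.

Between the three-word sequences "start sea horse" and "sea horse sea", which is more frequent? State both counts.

"start sea horse": 4 occurrences
"sea horse sea": 2 occurrences

"start sea horse" (4 vs 2)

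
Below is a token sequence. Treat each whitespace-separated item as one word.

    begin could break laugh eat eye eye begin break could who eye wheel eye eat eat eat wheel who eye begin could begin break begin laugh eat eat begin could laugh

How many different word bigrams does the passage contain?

31 tokens → 30 bigram windows in total.
Repeated bigrams (each contributes count−1 duplicates):
  begin could: 3
  eat eat: 3
  begin break: 2
  eye begin: 2
  laugh eat: 2
  who eye: 2
8 duplicate windows → 30 − 8 = 22 distinct.

22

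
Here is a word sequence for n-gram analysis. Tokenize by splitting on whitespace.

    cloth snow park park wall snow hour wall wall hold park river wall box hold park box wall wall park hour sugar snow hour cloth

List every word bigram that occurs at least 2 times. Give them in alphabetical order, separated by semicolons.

Bigram counts meeting the condition (at least 2 times):
  hold park: 2
  snow hour: 2
  wall wall: 2

hold park; snow hour; wall wall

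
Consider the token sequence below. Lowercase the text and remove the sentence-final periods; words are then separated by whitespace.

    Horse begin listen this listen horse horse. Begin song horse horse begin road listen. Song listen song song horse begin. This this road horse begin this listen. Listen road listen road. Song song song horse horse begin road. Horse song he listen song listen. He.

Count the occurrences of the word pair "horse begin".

6

Scanning the 44 overlapping bigram windows for "horse begin":
  position 1–2: horse begin
  position 7–8: horse begin
  position 11–12: horse begin
  position 19–20: horse begin
  position 24–25: horse begin
  position 36–37: horse begin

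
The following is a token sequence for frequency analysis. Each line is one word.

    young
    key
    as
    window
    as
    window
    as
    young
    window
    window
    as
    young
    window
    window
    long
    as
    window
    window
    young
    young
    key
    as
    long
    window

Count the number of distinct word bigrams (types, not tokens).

13

24 tokens → 23 bigram windows in total.
Repeated bigrams (each contributes count−1 duplicates):
  as window: 3
  window as: 3
  window window: 3
  as young: 2
  key as: 2
  young key: 2
  young window: 2
10 duplicate windows → 23 − 10 = 13 distinct.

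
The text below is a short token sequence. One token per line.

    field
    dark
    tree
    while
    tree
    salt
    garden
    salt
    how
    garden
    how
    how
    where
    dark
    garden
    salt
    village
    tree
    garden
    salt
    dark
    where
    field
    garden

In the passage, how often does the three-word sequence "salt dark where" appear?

Scanning the 22 overlapping trigram windows for "salt dark where":
  position 20–22: salt dark where

1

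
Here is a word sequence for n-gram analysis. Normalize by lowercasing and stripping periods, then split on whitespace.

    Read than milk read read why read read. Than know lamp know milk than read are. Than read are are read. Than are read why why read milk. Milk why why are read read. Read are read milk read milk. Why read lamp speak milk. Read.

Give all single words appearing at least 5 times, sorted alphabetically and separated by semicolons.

are; milk; read; than; why

Unigram counts meeting the condition (at least 5 times):
  are: 6
  milk: 7
  read: 17
  than: 5
  why: 6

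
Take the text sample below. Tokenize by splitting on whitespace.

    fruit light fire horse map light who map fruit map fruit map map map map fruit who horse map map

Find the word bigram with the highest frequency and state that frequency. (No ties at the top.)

"map map", 4 times

Bigram frequencies (highest first):
  map map: 4
  map fruit: 3
  horse map: 2
  fruit map: 2
  fruit light: 1
  light fire: 1
  … (6 more, each ≤ 1)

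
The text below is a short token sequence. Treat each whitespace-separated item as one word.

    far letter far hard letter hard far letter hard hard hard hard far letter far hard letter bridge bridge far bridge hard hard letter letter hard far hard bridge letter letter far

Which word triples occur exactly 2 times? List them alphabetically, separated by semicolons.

far hard letter; far letter far; hard far letter; hard hard hard; letter far hard; letter hard far

Trigram counts meeting the condition (exactly 2 times):
  far hard letter: 2
  far letter far: 2
  hard far letter: 2
  hard hard hard: 2
  letter far hard: 2
  letter hard far: 2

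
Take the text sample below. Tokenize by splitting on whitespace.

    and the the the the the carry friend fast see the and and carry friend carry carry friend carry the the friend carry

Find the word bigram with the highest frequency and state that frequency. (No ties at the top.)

"the the", 5 times

Bigram frequencies (highest first):
  the the: 5
  carry friend: 3
  friend carry: 3
  and the: 1
  the carry: 1
  friend fast: 1
  … (8 more, each ≤ 1)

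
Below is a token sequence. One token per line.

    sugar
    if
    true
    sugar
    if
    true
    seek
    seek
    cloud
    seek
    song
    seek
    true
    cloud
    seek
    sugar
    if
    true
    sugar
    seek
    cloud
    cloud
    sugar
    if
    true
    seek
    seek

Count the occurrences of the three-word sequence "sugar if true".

Scanning the 25 overlapping trigram windows for "sugar if true":
  position 1–3: sugar if true
  position 4–6: sugar if true
  position 16–18: sugar if true
  position 23–25: sugar if true

4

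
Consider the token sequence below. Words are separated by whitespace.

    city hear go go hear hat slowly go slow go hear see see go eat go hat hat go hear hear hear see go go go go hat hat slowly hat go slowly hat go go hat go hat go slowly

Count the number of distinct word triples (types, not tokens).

33

41 tokens → 39 trigram windows in total.
Repeated trigrams (each contributes count−1 duplicates):
  go go go: 2
  go go hat: 2
  go hat go: 2
  go hat hat: 2
  hat go slowly: 2
  slowly hat go: 2
6 duplicate windows → 39 − 6 = 33 distinct.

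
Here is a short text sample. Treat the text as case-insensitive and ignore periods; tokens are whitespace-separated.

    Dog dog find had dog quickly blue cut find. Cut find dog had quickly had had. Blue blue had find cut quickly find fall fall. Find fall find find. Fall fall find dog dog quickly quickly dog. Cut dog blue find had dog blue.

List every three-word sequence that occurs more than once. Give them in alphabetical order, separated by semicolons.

fall fall find; find fall fall; find had dog

Trigram counts meeting the condition (more than once):
  fall fall find: 2
  find fall fall: 2
  find had dog: 2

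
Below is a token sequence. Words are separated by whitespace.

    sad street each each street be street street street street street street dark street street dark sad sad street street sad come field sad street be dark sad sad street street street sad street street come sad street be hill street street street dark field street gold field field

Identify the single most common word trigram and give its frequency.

Trigram frequencies (highest first):
  street street street: 6
  street street dark: 3
  sad street street: 3
  dark sad sad: 2
  sad sad street: 2
  street street sad: 2
  … (28 more, each ≤ 2)

"street street street", 6 times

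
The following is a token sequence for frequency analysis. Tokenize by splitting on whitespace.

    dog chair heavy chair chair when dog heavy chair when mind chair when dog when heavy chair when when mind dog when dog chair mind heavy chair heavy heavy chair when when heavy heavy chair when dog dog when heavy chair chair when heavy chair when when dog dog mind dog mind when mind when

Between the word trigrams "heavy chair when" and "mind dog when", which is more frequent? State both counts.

"heavy chair when": 5 occurrences
"mind dog when": 1 occurrence

"heavy chair when" (5 vs 1)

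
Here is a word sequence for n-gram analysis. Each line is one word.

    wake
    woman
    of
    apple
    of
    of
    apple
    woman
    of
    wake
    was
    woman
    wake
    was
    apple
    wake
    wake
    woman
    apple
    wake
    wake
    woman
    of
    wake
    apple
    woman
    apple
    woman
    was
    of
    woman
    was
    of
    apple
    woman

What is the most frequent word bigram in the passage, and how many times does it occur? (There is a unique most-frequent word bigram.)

Bigram frequencies (highest first):
  apple woman: 4
  wake woman: 3
  woman of: 3
  of apple: 3
  of wake: 2
  wake was: 2
  … (12 more, each ≤ 2)

"apple woman", 4 times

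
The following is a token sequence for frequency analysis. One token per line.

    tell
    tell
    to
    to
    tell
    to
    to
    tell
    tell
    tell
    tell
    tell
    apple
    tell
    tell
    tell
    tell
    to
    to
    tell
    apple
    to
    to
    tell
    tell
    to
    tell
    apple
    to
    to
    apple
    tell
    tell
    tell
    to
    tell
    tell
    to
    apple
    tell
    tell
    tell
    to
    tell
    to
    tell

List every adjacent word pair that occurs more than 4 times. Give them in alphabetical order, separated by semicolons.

tell tell; tell to; to tell; to to

Bigram counts meeting the condition (more than 4 times):
  tell tell: 14
  tell to: 8
  to tell: 8
  to to: 5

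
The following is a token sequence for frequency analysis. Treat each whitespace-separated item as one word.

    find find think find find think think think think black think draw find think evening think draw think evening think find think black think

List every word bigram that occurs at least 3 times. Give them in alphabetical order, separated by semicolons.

find think; think think

Bigram counts meeting the condition (at least 3 times):
  find think: 4
  think think: 3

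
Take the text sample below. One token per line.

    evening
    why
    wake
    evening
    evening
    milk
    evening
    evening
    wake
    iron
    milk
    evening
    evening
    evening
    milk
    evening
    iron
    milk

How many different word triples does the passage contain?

13

18 tokens → 16 trigram windows in total.
Repeated trigrams (each contributes count−1 duplicates):
  evening evening milk: 2
  evening milk evening: 2
  milk evening evening: 2
3 duplicate windows → 16 − 3 = 13 distinct.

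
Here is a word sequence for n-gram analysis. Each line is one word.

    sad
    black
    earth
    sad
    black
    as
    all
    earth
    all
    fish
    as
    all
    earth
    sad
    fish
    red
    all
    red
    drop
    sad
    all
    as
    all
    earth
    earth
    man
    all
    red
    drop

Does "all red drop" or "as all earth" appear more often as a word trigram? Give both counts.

"all red drop": 2 occurrences
"as all earth": 3 occurrences

"as all earth" (3 vs 2)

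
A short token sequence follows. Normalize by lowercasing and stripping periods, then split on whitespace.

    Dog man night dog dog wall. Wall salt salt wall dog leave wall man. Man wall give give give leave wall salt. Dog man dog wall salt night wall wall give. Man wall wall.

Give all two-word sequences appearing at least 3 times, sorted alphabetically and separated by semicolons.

wall salt; wall wall

Bigram counts meeting the condition (at least 3 times):
  wall salt: 3
  wall wall: 3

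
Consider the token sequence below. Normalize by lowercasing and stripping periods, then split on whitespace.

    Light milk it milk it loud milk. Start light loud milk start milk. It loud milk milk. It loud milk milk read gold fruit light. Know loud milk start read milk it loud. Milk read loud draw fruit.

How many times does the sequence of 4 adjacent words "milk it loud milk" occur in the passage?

4

Scanning the 35 overlapping 4-gram windows for "milk it loud milk":
  position 4–7: milk it loud milk
  position 13–16: milk it loud milk
  position 17–20: milk it loud milk
  position 31–34: milk it loud milk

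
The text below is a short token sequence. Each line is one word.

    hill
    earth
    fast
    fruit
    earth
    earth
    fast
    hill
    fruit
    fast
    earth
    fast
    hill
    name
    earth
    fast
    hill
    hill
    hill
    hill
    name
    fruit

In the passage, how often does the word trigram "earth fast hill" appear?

3

Scanning the 20 overlapping trigram windows for "earth fast hill":
  position 6–8: earth fast hill
  position 11–13: earth fast hill
  position 15–17: earth fast hill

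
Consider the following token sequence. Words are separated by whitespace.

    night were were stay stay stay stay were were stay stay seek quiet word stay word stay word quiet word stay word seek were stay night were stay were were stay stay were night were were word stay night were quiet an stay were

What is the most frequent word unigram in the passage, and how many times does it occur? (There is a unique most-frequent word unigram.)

Unigram frequencies (highest first):
  stay: 15
  were: 13
  word: 6
  night: 4
  quiet: 3
  seek: 2
  … (1 more, each ≤ 1)

"stay", 15 times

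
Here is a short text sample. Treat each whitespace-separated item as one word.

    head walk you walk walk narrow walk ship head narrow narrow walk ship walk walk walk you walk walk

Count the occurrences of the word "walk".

10

Scanning the 19 tokens for "walk":
  position 2: walk
  position 4: walk
  position 5: walk
  position 7: walk
  position 12: walk
  position 14: walk
  position 15: walk
  position 16: walk
  position 18: walk
  position 19: walk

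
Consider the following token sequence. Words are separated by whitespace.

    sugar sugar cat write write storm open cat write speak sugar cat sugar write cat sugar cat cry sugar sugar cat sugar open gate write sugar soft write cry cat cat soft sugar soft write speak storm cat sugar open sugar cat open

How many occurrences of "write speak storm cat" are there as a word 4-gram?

Scanning the 40 overlapping 4-gram windows for "write speak storm cat":
  position 35–38: write speak storm cat

1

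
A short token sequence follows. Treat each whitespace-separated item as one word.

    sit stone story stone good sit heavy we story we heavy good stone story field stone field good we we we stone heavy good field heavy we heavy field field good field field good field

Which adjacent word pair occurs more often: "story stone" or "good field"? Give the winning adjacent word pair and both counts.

"good field" (3 vs 1)

"story stone": 1 occurrence
"good field": 3 occurrences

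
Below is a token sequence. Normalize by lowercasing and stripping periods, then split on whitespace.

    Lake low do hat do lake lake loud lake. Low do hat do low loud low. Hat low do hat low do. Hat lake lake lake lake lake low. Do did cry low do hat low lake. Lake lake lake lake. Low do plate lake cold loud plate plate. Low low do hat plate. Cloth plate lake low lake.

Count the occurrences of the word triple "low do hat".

Scanning the 57 overlapping trigram windows for "low do hat":
  position 2–4: low do hat
  position 10–12: low do hat
  position 18–20: low do hat
  position 21–23: low do hat
  position 33–35: low do hat
  position 51–53: low do hat

6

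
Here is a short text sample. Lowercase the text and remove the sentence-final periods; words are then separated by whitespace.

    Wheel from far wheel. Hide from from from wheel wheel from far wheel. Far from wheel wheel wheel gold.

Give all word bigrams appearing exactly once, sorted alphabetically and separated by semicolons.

Bigram counts meeting the condition (exactly once):
  far from: 1
  hide from: 1
  wheel far: 1
  wheel gold: 1
  wheel hide: 1

far from; hide from; wheel far; wheel gold; wheel hide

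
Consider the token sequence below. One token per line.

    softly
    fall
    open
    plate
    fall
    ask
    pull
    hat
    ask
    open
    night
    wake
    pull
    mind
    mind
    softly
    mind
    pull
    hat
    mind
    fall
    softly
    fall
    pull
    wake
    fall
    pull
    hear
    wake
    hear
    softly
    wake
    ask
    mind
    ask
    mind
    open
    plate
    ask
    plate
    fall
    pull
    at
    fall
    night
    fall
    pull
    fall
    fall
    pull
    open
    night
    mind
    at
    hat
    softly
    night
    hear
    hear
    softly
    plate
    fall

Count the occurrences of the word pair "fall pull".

Scanning the 61 overlapping bigram windows for "fall pull":
  position 23–24: fall pull
  position 26–27: fall pull
  position 41–42: fall pull
  position 46–47: fall pull
  position 49–50: fall pull

5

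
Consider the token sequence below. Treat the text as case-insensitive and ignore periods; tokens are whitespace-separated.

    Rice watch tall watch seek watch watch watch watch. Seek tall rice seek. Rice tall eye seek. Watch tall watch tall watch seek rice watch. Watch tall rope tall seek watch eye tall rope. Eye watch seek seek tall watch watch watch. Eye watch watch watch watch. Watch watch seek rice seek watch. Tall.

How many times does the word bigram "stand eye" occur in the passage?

0

Scanning the 53 overlapping bigram windows for "stand eye":
  (none found)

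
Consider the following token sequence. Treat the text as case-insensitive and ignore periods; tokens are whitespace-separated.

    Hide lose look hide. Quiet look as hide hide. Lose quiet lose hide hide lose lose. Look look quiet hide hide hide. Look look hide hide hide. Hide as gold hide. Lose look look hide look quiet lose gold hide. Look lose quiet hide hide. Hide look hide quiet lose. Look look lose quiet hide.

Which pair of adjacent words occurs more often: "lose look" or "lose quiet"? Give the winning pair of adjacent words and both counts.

"lose look" (4 vs 3)

"lose look": 4 occurrences
"lose quiet": 3 occurrences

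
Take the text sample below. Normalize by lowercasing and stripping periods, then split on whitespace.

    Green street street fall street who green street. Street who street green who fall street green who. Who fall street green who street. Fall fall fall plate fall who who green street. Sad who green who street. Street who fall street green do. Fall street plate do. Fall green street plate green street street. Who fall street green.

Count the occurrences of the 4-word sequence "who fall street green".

Scanning the 55 overlapping 4-gram windows for "who fall street green":
  position 13–16: who fall street green
  position 18–21: who fall street green
  position 39–42: who fall street green
  position 55–58: who fall street green

4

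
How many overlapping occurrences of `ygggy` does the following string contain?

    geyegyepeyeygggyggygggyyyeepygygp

Sliding a length-5 window over the 33 characters (29 positions):
  position 12–16: ygggy
  position 19–23: ygggy

2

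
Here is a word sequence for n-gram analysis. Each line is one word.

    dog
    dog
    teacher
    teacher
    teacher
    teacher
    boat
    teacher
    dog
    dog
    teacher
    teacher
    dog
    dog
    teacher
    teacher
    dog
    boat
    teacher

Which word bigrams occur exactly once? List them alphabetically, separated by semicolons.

Bigram counts meeting the condition (exactly once):
  dog boat: 1
  teacher boat: 1

dog boat; teacher boat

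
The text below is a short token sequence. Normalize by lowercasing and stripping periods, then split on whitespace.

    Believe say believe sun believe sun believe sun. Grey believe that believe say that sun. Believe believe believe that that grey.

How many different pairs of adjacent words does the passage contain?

21 tokens → 20 bigram windows in total.
Repeated bigrams (each contributes count−1 duplicates):
  believe sun: 3
  sun believe: 3
  believe believe: 2
  believe say: 2
  believe that: 2
7 duplicate windows → 20 − 7 = 13 distinct.

13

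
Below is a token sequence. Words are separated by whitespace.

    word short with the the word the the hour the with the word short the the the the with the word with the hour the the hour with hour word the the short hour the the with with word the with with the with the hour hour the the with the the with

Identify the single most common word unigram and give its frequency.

Unigram frequencies (highest first):
  the: 25
  with: 12
  hour: 7
  word: 6
  short: 3

"the", 25 times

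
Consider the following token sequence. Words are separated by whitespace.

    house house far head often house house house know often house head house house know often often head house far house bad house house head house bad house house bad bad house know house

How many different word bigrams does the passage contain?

34 tokens → 33 bigram windows in total.
Repeated bigrams (each contributes count−1 duplicates):
  house house: 6
  bad house: 3
  head house: 3
  house bad: 3
  house know: 3
  house far: 2
  house head: 2
  know often: 2
  … (1 more repeated)
17 duplicate windows → 33 − 17 = 16 distinct.

16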